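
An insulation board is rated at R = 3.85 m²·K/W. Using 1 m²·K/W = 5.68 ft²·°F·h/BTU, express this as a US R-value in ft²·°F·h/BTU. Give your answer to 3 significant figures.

21.9 ft²·°F·h/BTU

R_US = 3.85 × 5.68 = 21.87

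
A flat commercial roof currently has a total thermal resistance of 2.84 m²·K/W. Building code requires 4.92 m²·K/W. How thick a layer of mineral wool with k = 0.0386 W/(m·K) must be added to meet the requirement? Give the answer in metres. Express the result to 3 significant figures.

ΔR = 4.92 − 2.84 = 2.08 m²·K/W
L = ΔR × k = 2.08 × 0.0386 = 0.08029 m

0.0803 m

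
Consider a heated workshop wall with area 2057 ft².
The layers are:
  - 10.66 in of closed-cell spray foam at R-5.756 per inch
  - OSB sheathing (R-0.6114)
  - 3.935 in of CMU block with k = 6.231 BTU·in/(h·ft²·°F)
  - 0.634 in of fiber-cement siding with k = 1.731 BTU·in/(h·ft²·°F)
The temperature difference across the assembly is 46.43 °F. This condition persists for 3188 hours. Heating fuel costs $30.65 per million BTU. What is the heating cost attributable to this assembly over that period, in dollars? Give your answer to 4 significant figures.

10.66 × 5.756 = 61.359
3.935/6.231 = 0.63152
0.634/1.731 = 0.36626
R_total = 61.359 + 0.6114 + 0.63152 + 0.36626 = 62.968 ft²·°F·h/BTU
Q = 2057 × 46.43 / 62.968 = 1516.7 BTU/h
E = 1516.7 × 3188 = 4835400 BTU
Cost = 4835400/10⁶ × 30.65 = $148.2

148.2 dollars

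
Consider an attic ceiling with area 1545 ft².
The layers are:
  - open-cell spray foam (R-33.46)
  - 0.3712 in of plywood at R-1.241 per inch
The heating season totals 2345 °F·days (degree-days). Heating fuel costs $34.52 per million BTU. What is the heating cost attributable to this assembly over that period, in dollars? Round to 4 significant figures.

88.49 dollars

0.3712 × 1.241 = 0.46066
R_total = 33.46 + 0.46066 = 33.921 ft²·°F·h/BTU
E = A × HDD × 24 / R = 1545 × 2345 × 24 / 33.921 = 2563400 BTU
Cost = 2563400/10⁶ × 34.52 = $88.489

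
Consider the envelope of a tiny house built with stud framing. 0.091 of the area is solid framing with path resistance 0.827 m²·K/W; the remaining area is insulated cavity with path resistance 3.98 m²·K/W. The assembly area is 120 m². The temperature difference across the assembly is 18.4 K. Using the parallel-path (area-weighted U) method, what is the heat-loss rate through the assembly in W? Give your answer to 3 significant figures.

U_eff = 0.909/3.98 + 0.091/0.827 = 0.2284 + 0.11 = 0.3384
R_eff = 1/U_eff = 2.955 m²·K/W
Q = 120 × 18.4 / 2.955 = 747.2 W

747 W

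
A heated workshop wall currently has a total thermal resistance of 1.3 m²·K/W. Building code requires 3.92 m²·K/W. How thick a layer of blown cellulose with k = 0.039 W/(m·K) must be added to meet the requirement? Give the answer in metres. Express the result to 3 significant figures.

ΔR = 3.92 − 1.3 = 2.62 m²·K/W
L = ΔR × k = 2.62 × 0.039 = 0.1022 m

0.102 m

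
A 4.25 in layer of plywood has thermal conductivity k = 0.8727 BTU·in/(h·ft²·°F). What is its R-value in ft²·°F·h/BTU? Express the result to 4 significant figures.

R = L/k = 4.25/0.8727 = 4.8699 ft²·°F·h/BTU

4.870 ft²·°F·h/BTU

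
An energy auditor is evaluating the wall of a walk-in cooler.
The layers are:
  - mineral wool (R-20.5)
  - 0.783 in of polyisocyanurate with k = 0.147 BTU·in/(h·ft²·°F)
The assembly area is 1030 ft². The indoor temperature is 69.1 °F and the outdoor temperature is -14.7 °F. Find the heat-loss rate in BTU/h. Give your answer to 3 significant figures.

0.783/0.147 = 5.327
R_total = 20.5 + 5.327 = 25.83 ft²·°F·h/BTU
Q = A·ΔT/R = 1030 × (69.1 − (-14.7)) / 25.83 = 3342 BTU/h

3340 BTU/h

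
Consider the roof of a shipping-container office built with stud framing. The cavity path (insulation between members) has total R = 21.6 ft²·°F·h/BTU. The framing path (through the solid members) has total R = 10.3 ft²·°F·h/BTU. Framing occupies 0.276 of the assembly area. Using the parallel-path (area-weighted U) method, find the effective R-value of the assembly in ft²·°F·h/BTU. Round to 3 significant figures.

16.6 ft²·°F·h/BTU

U_eff = 0.724/21.6 + 0.276/10.3 = 0.03352 + 0.0268 = 0.06031
R_eff = 1/U_eff = 16.58 ft²·°F·h/BTU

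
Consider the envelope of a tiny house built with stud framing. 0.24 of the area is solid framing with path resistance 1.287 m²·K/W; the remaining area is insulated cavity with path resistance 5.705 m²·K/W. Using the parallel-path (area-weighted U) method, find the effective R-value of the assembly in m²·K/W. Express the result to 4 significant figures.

U_eff = 0.76/5.705 + 0.24/1.287 = 0.13322 + 0.18648 = 0.3197
R_eff = 1/U_eff = 3.128 m²·K/W

3.128 m²·K/W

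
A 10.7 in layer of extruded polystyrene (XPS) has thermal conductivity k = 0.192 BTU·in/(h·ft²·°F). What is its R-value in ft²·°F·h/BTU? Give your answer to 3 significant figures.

55.7 ft²·°F·h/BTU

R = L/k = 10.7/0.192 = 55.73 ft²·°F·h/BTU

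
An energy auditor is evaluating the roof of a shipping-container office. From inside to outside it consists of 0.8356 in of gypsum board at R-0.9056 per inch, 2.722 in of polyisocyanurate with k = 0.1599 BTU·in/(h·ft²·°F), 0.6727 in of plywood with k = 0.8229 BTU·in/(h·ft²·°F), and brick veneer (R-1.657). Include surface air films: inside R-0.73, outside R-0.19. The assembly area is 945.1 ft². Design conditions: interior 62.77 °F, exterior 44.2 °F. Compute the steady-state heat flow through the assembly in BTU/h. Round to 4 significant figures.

0.8356 × 0.9056 = 0.75672
2.722/0.1599 = 17.023
0.6727/0.8229 = 0.81747
R_total = 0.73 + 0.75672 + 17.023 + 0.81747 + 1.657 + 0.19 = 21.174 ft²·°F·h/BTU
Q = A·ΔT/R = 945.1 × (62.77 − 44.2) / 21.174 = 828.86 BTU/h

828.9 BTU/h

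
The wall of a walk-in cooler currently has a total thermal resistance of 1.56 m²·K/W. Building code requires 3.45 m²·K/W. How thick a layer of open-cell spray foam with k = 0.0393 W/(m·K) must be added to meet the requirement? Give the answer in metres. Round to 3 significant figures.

0.0743 m

ΔR = 3.45 − 1.56 = 1.89 m²·K/W
L = ΔR × k = 1.89 × 0.0393 = 0.07428 m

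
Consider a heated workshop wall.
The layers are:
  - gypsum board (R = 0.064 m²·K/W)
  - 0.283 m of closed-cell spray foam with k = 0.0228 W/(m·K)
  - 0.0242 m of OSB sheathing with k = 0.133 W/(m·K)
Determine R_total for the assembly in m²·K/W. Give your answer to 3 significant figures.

12.7 m²·K/W

0.283/0.0228 = 12.41
0.0242/0.133 = 0.182
R_total = 0.064 + 12.41 + 0.182 = 12.66 m²·K/W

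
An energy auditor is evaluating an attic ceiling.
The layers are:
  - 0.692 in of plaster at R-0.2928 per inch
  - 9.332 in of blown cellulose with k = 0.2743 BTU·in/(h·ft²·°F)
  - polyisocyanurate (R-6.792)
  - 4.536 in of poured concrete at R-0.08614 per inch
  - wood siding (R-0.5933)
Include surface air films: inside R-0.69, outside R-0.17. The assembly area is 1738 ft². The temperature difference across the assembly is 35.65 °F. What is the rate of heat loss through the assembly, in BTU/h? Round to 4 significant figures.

1446 BTU/h

0.692 × 0.2928 = 0.20262
9.332/0.2743 = 34.021
4.536 × 0.08614 = 0.39073
R_total = 0.69 + 0.20262 + 34.021 + 6.792 + 0.39073 + 0.5933 + 0.17 = 42.86 ft²·°F·h/BTU
Q = A·ΔT/R = 1738 × 35.65 / 42.86 = 1445.6 BTU/h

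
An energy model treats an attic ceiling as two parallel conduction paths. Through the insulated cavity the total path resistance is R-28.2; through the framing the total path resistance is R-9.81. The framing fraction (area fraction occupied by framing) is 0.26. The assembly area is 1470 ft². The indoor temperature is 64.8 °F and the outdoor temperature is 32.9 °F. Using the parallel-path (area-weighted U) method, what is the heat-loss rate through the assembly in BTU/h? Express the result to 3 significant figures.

2470 BTU/h

U_eff = 0.74/28.2 + 0.26/9.81 = 0.02624 + 0.0265 = 0.05274
R_eff = 1/U_eff = 18.96 ft²·°F·h/BTU
Q = 1470 × (64.8 − 32.9) / 18.96 = 2473 BTU/h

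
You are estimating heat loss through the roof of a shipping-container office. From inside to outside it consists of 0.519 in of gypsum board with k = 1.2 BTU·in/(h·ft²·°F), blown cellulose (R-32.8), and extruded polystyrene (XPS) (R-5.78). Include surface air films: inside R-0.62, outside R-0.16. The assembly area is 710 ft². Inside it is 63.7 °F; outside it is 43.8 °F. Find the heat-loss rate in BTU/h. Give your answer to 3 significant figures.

0.519/1.2 = 0.4325
R_total = 0.62 + 0.4325 + 32.8 + 5.78 + 0.16 = 39.79 ft²·°F·h/BTU
Q = A·ΔT/R = 710 × (63.7 − 43.8) / 39.79 = 355.1 BTU/h

355 BTU/h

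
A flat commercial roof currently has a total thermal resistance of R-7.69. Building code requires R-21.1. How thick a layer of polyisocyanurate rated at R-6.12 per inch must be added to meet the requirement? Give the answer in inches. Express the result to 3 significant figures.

ΔR = 21.1 − 7.69 = 13.41 ft²·°F·h/BTU
L = ΔR / (R/in) = 13.41/6.12 = 2.191 in

2.19 in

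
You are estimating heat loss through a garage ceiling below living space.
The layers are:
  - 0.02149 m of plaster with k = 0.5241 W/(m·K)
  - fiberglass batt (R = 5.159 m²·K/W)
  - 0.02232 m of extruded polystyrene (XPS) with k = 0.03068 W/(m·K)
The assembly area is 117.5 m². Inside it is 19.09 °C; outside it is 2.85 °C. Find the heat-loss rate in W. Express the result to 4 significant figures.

0.02149/0.5241 = 0.041004
0.02232/0.03068 = 0.72751
R_total = 0.041004 + 5.159 + 0.72751 = 5.9275 m²·K/W
Q = A·ΔT/R = 117.5 × (19.09 − 2.85) / 5.9275 = 321.92 W

321.9 W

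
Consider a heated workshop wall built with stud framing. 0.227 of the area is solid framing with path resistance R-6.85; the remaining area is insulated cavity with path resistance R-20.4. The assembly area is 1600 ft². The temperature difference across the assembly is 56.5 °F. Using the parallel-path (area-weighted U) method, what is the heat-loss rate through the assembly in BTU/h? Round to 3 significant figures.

U_eff = 0.773/20.4 + 0.227/6.85 = 0.03789 + 0.03314 = 0.07103
R_eff = 1/U_eff = 14.08 ft²·°F·h/BTU
Q = 1600 × 56.5 / 14.08 = 6421 BTU/h

6420 BTU/h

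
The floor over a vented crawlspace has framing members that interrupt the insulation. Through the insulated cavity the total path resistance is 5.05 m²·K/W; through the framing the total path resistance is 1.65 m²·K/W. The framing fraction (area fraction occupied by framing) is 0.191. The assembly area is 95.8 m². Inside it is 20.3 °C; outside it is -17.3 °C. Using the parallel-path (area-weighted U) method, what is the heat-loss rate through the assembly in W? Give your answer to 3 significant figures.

U_eff = 0.809/5.05 + 0.191/1.65 = 0.1602 + 0.1158 = 0.276
R_eff = 1/U_eff = 3.624 m²·K/W
Q = 95.8 × (20.3 − (-17.3)) / 3.624 = 994 W

994 W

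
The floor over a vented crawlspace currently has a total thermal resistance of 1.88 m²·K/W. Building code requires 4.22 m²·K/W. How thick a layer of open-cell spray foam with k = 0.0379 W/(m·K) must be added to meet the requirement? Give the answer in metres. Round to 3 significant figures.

0.0887 m

ΔR = 4.22 − 1.88 = 2.34 m²·K/W
L = ΔR × k = 2.34 × 0.0379 = 0.08869 m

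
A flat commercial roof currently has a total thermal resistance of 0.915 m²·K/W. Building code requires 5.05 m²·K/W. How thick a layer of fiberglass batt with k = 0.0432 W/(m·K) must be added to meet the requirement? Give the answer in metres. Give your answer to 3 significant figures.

ΔR = 5.05 − 0.915 = 4.135 m²·K/W
L = ΔR × k = 4.135 × 0.0432 = 0.1786 m

0.179 m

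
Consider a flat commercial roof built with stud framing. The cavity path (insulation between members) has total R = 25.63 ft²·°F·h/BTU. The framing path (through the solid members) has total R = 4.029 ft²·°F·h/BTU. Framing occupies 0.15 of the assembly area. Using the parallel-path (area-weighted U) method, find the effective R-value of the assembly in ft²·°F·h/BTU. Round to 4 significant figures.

U_eff = 0.85/25.63 + 0.15/4.029 = 0.033164 + 0.03723 = 0.070394
R_eff = 1/U_eff = 14.206 ft²·°F·h/BTU

14.21 ft²·°F·h/BTU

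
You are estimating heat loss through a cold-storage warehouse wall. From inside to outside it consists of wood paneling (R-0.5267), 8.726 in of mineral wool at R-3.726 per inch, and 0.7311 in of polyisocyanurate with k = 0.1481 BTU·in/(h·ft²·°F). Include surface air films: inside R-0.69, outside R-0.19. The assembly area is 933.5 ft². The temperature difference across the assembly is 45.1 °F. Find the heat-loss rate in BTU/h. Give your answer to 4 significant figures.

1084 BTU/h

8.726 × 3.726 = 32.513
0.7311/0.1481 = 4.9365
R_total = 0.69 + 0.5267 + 32.513 + 4.9365 + 0.19 = 38.856 ft²·°F·h/BTU
Q = A·ΔT/R = 933.5 × 45.1 / 38.856 = 1083.5 BTU/h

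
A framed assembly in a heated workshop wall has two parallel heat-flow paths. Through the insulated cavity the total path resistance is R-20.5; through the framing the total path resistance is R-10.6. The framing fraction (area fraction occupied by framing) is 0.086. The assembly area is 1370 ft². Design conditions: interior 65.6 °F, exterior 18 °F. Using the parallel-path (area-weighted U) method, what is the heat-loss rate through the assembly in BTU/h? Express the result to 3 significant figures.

3440 BTU/h

U_eff = 0.914/20.5 + 0.086/10.6 = 0.04459 + 0.008113 = 0.0527
R_eff = 1/U_eff = 18.98 ft²·°F·h/BTU
Q = 1370 × (65.6 − 18) / 18.98 = 3437 BTU/h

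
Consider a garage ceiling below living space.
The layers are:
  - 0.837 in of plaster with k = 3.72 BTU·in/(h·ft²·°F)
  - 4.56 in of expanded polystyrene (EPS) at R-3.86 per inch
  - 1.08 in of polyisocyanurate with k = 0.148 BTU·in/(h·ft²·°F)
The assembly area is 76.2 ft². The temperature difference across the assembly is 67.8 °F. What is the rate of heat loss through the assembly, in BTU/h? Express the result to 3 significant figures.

206 BTU/h

0.837/3.72 = 0.225
4.56 × 3.86 = 17.6
1.08/0.148 = 7.297
R_total = 0.225 + 17.6 + 7.297 = 25.12 ft²·°F·h/BTU
Q = A·ΔT/R = 76.2 × 67.8 / 25.12 = 205.6 BTU/h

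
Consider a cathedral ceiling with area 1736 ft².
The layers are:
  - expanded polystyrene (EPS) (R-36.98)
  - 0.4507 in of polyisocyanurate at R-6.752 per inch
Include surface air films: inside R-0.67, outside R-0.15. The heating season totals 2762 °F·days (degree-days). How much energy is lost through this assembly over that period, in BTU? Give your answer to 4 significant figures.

2818000 BTU

0.4507 × 6.752 = 3.0431
R_total = 0.67 + 36.98 + 3.0431 + 0.15 = 40.843 ft²·°F·h/BTU
E = A × HDD × 24 / R = 1736 × 2762 × 24 / 40.843 = 2817500 BTU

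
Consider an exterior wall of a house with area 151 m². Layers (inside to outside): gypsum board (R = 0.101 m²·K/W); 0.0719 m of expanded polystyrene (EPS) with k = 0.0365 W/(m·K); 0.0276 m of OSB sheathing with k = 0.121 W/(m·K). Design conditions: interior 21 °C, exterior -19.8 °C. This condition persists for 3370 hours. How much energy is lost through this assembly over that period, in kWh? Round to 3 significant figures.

9030 kWh

0.0719/0.0365 = 1.97
0.0276/0.121 = 0.2281
R_total = 0.101 + 1.97 + 0.2281 = 2.299 m²·K/W
Q = 151 × (21 − (-19.8)) / 2.299 = 2680 W
E = 2680 W × 3370 h / 1000 = 9031 kWh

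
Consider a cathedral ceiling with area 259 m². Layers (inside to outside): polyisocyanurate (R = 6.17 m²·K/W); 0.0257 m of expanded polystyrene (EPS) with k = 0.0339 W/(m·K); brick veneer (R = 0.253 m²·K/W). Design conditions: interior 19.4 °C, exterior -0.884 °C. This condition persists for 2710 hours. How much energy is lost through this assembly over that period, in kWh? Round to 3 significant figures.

1980 kWh

0.0257/0.0339 = 0.7581
R_total = 6.17 + 0.7581 + 0.253 = 7.181 m²·K/W
Q = 259 × (19.4 − (-0.884)) / 7.181 = 731.6 W
E = 731.6 W × 2710 h / 1000 = 1983 kWh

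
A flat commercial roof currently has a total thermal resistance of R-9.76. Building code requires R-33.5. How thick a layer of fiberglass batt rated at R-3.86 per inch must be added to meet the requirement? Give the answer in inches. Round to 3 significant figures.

ΔR = 33.5 − 9.76 = 23.74 ft²·°F·h/BTU
L = ΔR / (R/in) = 23.74/3.86 = 6.15 in

6.15 in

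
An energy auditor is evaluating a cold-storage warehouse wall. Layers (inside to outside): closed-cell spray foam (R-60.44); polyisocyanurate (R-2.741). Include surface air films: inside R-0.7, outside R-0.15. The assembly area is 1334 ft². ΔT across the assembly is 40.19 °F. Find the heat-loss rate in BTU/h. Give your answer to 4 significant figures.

837.3 BTU/h

R_total = 0.7 + 60.44 + 2.741 + 0.15 = 64.031 ft²·°F·h/BTU
Q = A·ΔT/R = 1334 × 40.19 / 64.031 = 837.3 BTU/h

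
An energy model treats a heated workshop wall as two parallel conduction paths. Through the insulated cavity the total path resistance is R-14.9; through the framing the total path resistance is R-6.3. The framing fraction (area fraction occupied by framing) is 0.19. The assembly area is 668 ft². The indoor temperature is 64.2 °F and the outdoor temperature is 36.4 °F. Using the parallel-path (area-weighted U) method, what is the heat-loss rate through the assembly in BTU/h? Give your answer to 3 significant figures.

1570 BTU/h

U_eff = 0.81/14.9 + 0.19/6.3 = 0.05436 + 0.03016 = 0.08452
R_eff = 1/U_eff = 11.83 ft²·°F·h/BTU
Q = 668 × (64.2 − 36.4) / 11.83 = 1570 BTU/h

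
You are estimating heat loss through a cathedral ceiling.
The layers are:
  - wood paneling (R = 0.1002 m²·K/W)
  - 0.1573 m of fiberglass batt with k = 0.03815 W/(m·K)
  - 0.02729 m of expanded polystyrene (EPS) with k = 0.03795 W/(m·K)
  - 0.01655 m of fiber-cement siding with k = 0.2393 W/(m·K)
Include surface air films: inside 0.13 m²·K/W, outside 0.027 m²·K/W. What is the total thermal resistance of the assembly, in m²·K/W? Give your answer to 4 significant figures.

0.1573/0.03815 = 4.1232
0.02729/0.03795 = 0.7191
0.01655/0.2393 = 0.06916
R_total = 0.13 + 0.1002 + 4.1232 + 0.7191 + 0.06916 + 0.027 = 5.1687 m²·K/W

5.169 m²·K/W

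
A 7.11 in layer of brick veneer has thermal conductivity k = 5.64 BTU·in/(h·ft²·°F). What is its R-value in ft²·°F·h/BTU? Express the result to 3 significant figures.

R = L/k = 7.11/5.64 = 1.261 ft²·°F·h/BTU

1.26 ft²·°F·h/BTU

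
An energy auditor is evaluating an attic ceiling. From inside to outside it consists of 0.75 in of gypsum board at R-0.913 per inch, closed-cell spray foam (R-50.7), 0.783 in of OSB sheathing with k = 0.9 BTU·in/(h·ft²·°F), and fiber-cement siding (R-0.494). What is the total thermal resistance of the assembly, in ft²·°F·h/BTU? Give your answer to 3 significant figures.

52.7 ft²·°F·h/BTU

0.75 × 0.913 = 0.6847
0.783/0.9 = 0.87
R_total = 0.6847 + 50.7 + 0.87 + 0.494 = 52.75 ft²·°F·h/BTU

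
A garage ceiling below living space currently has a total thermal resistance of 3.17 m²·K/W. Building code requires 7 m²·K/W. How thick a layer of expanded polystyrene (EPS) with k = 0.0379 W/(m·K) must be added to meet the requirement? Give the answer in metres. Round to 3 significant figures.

ΔR = 7 − 3.17 = 3.83 m²·K/W
L = ΔR × k = 3.83 × 0.0379 = 0.1452 m

0.145 m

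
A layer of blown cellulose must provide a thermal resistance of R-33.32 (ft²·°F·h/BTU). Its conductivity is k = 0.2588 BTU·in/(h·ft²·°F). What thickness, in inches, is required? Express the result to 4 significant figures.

8.623 in

L = R × k = 33.32 × 0.2588 = 8.6232 in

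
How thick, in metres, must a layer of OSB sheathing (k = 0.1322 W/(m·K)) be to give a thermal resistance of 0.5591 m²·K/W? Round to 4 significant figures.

L = R·k = 0.5591 × 0.1322 = 0.073913 m

0.07391 m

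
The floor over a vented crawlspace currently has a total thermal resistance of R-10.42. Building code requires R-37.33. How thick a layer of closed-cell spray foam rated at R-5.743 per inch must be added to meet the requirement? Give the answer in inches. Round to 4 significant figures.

4.686 in

ΔR = 37.33 − 10.42 = 26.91 ft²·°F·h/BTU
L = ΔR / (R/in) = 26.91/5.743 = 4.6857 in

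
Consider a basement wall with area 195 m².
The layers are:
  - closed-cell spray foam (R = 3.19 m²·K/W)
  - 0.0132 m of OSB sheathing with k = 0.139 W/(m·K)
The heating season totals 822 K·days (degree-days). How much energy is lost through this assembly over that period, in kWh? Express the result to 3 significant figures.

1170 kWh

0.0132/0.139 = 0.09496
R_total = 3.19 + 0.09496 = 3.285 m²·K/W
E = A × HDD × 24 / R / 1000 = 195 × 822 × 24 / 3.285 / 1000 = 1171 kWh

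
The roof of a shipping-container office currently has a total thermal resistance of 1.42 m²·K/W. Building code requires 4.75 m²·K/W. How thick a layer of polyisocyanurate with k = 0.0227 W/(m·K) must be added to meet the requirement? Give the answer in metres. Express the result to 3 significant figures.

0.0756 m

ΔR = 4.75 − 1.42 = 3.33 m²·K/W
L = ΔR × k = 3.33 × 0.0227 = 0.07559 m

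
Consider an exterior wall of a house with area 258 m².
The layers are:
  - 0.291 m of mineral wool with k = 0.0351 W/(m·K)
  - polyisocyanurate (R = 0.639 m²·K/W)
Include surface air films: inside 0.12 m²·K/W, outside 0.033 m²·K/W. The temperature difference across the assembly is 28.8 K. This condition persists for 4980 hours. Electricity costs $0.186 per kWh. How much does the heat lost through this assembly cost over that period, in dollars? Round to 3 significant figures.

758 dollars

0.291/0.0351 = 8.291
R_total = 0.12 + 8.291 + 0.639 + 0.033 = 9.083 m²·K/W
Q = 258 × 28.8 / 9.083 = 818.1 W
E = 818.1 W × 4980 h / 1000 = 4074 kWh
Cost = 4074 × 0.186 = $757.8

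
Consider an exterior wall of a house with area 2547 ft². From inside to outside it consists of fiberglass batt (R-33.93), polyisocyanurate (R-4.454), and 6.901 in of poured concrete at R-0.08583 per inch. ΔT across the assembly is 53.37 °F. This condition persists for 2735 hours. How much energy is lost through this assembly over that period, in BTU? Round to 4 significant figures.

9539000 BTU

6.901 × 0.08583 = 0.59231
R_total = 33.93 + 4.454 + 0.59231 = 38.976 ft²·°F·h/BTU
Q = 2547 × 53.37 / 38.976 = 3487.6 BTU/h
E = 3487.6 × 2735 = 9538600 BTU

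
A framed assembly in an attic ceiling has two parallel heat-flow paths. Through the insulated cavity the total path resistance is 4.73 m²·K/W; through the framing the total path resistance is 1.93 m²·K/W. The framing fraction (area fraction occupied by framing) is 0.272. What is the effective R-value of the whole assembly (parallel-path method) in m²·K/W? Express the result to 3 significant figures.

3.39 m²·K/W

U_eff = 0.728/4.73 + 0.272/1.93 = 0.1539 + 0.1409 = 0.2948
R_eff = 1/U_eff = 3.392 m²·K/W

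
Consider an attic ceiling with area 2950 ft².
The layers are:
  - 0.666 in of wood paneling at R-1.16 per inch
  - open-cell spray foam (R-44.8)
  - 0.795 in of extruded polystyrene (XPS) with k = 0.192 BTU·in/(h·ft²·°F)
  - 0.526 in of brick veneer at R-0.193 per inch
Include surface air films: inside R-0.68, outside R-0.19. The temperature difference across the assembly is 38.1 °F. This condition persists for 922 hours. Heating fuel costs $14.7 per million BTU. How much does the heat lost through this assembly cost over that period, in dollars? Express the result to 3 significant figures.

0.666 × 1.16 = 0.7726
0.795/0.192 = 4.141
0.526 × 0.193 = 0.1015
R_total = 0.68 + 0.7726 + 44.8 + 4.141 + 0.1015 + 0.19 = 50.68 ft²·°F·h/BTU
Q = 2950 × 38.1 / 50.68 = 2218 BTU/h
E = 2218 × 922 = 2045000 BTU
Cost = 2045000/10⁶ × 14.7 = $30.06

30.1 dollars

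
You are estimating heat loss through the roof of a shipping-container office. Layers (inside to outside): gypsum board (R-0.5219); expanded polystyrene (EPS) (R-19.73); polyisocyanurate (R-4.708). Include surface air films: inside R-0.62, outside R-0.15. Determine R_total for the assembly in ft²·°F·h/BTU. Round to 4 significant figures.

25.73 ft²·°F·h/BTU

R_total = 0.62 + 0.5219 + 19.73 + 4.708 + 0.15 = 25.73 ft²·°F·h/BTU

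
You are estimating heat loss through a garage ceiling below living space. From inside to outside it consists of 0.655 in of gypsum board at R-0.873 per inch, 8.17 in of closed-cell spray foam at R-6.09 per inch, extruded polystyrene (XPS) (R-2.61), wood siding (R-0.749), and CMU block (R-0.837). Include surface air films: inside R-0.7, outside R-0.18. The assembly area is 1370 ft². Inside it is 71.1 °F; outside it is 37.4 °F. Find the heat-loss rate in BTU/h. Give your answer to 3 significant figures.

833 BTU/h

0.655 × 0.873 = 0.5718
8.17 × 6.09 = 49.76
R_total = 0.7 + 0.5718 + 49.76 + 2.61 + 0.749 + 0.837 + 0.18 = 55.4 ft²·°F·h/BTU
Q = A·ΔT/R = 1370 × (71.1 − 37.4) / 55.4 = 833.3 BTU/h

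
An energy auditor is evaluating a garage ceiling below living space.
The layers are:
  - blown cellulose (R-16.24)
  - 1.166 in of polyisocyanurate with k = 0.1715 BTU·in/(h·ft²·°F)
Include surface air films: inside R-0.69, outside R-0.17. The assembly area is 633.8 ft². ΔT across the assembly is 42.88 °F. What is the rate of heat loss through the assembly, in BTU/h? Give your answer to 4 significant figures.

1137 BTU/h

1.166/0.1715 = 6.7988
R_total = 0.69 + 16.24 + 6.7988 + 0.17 = 23.899 ft²·°F·h/BTU
Q = A·ΔT/R = 633.8 × 42.88 / 23.899 = 1137.2 BTU/h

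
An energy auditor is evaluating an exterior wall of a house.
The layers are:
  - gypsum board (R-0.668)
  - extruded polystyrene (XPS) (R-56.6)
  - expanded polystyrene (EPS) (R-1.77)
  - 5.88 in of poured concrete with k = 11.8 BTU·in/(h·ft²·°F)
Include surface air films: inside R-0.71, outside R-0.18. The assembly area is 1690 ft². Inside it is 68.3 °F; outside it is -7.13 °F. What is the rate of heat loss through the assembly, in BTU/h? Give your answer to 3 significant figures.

2110 BTU/h

5.88/11.8 = 0.4983
R_total = 0.71 + 0.668 + 56.6 + 1.77 + 0.4983 + 0.18 = 60.43 ft²·°F·h/BTU
Q = A·ΔT/R = 1690 × (68.3 − (-7.13)) / 60.43 = 2110 BTU/h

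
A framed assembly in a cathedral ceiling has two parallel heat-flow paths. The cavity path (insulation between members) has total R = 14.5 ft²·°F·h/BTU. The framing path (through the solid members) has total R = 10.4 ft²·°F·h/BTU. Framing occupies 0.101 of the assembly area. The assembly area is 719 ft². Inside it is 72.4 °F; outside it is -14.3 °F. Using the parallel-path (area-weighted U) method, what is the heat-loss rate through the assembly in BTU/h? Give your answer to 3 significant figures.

U_eff = 0.899/14.5 + 0.101/10.4 = 0.062 + 0.009712 = 0.07171
R_eff = 1/U_eff = 13.94 ft²·°F·h/BTU
Q = 719 × (72.4 − (-14.3)) / 13.94 = 4470 BTU/h

4470 BTU/h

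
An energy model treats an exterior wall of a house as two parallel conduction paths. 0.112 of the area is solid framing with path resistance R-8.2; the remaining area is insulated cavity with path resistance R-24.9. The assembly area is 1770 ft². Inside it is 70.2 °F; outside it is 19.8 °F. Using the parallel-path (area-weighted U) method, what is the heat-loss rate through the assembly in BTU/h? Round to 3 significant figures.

U_eff = 0.888/24.9 + 0.112/8.2 = 0.03566 + 0.01366 = 0.04932
R_eff = 1/U_eff = 20.28 ft²·°F·h/BTU
Q = 1770 × (70.2 − 19.8) / 20.28 = 4400 BTU/h

4400 BTU/h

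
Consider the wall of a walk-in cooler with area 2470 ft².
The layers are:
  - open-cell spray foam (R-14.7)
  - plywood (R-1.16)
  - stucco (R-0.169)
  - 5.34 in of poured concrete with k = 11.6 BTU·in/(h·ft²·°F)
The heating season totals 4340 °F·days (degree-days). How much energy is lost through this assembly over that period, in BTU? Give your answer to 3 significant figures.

15600000 BTU

5.34/11.6 = 0.4603
R_total = 14.7 + 1.16 + 0.169 + 0.4603 = 16.49 ft²·°F·h/BTU
E = A × HDD × 24 / R = 2470 × 4340 × 24 / 16.49 = 15600000 BTU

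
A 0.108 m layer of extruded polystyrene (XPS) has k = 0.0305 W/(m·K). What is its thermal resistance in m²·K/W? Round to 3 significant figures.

R = L/k = 0.108/0.0305 = 3.541 m²·K/W

3.54 m²·K/W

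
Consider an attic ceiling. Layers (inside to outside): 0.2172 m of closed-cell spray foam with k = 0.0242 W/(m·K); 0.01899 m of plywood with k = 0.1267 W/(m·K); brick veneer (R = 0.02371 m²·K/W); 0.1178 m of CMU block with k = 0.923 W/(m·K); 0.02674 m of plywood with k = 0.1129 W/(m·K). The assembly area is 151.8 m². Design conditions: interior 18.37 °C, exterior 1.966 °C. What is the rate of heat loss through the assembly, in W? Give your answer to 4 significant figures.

0.2172/0.0242 = 8.9752
0.01899/0.1267 = 0.14988
0.1178/0.923 = 0.12763
0.02674/0.1129 = 0.23685
R_total = 8.9752 + 0.14988 + 0.02371 + 0.12763 + 0.23685 = 9.5133 m²·K/W
Q = A·ΔT/R = 151.8 × (18.37 − 1.966) / 9.5133 = 261.75 W

261.8 W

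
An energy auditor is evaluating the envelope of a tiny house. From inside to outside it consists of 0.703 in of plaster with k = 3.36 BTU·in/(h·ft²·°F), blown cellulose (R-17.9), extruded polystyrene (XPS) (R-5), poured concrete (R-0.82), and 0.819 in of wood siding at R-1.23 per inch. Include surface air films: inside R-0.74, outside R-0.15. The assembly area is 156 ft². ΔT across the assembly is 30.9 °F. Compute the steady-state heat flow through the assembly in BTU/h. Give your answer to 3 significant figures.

0.703/3.36 = 0.2092
0.819 × 1.23 = 1.007
R_total = 0.74 + 0.2092 + 17.9 + 5 + 0.82 + 1.007 + 0.15 = 25.83 ft²·°F·h/BTU
Q = A·ΔT/R = 156 × 30.9 / 25.83 = 186.6 BTU/h

187 BTU/h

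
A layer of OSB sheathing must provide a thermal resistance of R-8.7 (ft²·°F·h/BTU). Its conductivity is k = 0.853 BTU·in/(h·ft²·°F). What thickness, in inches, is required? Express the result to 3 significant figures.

7.42 in

L = R × k = 8.7 × 0.853 = 7.421 in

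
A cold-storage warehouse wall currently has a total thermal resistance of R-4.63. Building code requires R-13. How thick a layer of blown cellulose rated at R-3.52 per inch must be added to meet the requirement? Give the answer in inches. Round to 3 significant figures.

ΔR = 13 − 4.63 = 8.37 ft²·°F·h/BTU
L = ΔR / (R/in) = 8.37/3.52 = 2.378 in

2.38 in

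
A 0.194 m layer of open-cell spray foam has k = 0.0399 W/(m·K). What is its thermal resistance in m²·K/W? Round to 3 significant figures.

R = L/k = 0.194/0.0399 = 4.862 m²·K/W

4.86 m²·K/W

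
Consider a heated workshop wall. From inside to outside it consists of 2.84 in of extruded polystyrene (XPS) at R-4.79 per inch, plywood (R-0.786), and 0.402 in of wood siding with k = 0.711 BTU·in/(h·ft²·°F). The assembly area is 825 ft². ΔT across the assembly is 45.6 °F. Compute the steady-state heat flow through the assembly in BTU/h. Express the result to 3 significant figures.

2520 BTU/h

2.84 × 4.79 = 13.6
0.402/0.711 = 0.5654
R_total = 13.6 + 0.786 + 0.5654 = 14.96 ft²·°F·h/BTU
Q = A·ΔT/R = 825 × 45.6 / 14.96 = 2516 BTU/h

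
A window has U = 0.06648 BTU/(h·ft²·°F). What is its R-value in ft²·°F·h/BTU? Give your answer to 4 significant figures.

R = 1/U = 1/0.06648 = 15.042

15.04 ft²·°F·h/BTU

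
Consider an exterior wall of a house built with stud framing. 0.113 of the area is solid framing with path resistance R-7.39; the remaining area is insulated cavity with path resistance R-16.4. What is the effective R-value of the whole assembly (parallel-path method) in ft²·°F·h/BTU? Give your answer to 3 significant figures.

U_eff = 0.887/16.4 + 0.113/7.39 = 0.05409 + 0.01529 = 0.06938
R_eff = 1/U_eff = 14.41 ft²·°F·h/BTU

14.4 ft²·°F·h/BTU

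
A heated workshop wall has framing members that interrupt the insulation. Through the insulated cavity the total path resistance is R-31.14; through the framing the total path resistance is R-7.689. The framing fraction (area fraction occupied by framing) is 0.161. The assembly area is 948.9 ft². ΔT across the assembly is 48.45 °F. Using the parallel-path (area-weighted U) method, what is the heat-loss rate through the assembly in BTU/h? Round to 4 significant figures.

U_eff = 0.839/31.14 + 0.161/7.689 = 0.026943 + 0.020939 = 0.047882
R_eff = 1/U_eff = 20.885 ft²·°F·h/BTU
Q = 948.9 × 48.45 / 20.885 = 2201.3 BTU/h

2201 BTU/h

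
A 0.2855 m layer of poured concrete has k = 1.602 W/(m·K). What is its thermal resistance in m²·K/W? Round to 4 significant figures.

0.1782 m²·K/W

R = L/k = 0.2855/1.602 = 0.17821 m²·K/W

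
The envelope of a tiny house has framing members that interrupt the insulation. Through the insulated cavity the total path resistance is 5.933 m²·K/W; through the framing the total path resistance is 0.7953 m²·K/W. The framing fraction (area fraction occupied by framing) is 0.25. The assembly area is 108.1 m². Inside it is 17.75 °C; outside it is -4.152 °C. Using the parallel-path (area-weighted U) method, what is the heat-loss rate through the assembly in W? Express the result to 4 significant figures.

1044 W

U_eff = 0.75/5.933 + 0.25/0.7953 = 0.12641 + 0.31435 = 0.44076
R_eff = 1/U_eff = 2.2688 m²·K/W
Q = 108.1 × (17.75 − (-4.152)) / 2.2688 = 1043.5 W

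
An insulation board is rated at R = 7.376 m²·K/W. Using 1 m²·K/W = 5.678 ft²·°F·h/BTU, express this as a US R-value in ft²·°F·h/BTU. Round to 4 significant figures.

R_US = 7.376 × 5.678 = 41.881

41.88 ft²·°F·h/BTU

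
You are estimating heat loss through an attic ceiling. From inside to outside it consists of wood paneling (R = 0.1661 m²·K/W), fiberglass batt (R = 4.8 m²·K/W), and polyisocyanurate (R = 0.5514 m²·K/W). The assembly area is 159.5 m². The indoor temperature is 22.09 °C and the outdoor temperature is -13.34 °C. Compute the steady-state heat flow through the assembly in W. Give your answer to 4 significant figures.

1024 W

R_total = 0.1661 + 4.8 + 0.5514 = 5.5175 m²·K/W
Q = A·ΔT/R = 159.5 × (22.09 − (-13.34)) / 5.5175 = 1024.2 W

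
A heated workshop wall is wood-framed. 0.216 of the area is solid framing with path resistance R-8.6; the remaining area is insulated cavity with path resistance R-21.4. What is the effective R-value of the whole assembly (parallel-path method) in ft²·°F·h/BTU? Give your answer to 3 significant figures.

U_eff = 0.784/21.4 + 0.216/8.6 = 0.03664 + 0.02512 = 0.06175
R_eff = 1/U_eff = 16.19 ft²·°F·h/BTU

16.2 ft²·°F·h/BTU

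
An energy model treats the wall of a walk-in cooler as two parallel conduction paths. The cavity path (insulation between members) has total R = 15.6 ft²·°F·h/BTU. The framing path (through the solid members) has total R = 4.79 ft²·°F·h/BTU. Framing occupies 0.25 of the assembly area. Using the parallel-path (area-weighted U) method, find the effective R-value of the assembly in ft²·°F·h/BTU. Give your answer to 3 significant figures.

9.97 ft²·°F·h/BTU

U_eff = 0.75/15.6 + 0.25/4.79 = 0.04808 + 0.05219 = 0.1003
R_eff = 1/U_eff = 9.973 ft²·°F·h/BTU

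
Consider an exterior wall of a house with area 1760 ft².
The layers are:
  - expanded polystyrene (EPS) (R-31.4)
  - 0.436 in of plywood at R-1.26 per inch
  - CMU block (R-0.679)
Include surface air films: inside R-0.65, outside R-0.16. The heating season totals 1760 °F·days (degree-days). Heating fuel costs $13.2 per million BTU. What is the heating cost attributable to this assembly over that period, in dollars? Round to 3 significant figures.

29.3 dollars

0.436 × 1.26 = 0.5494
R_total = 0.65 + 31.4 + 0.5494 + 0.679 + 0.16 = 33.44 ft²·°F·h/BTU
E = A × HDD × 24 / R = 1760 × 1760 × 24 / 33.44 = 2223000 BTU
Cost = 2223000/10⁶ × 13.2 = $29.35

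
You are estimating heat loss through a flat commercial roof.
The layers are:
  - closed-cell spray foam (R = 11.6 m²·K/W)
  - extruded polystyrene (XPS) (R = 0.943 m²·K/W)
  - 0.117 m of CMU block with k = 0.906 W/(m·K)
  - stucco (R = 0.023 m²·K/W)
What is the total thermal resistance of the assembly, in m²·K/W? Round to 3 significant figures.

12.7 m²·K/W

0.117/0.906 = 0.1291
R_total = 11.6 + 0.943 + 0.1291 + 0.023 = 12.7 m²·K/W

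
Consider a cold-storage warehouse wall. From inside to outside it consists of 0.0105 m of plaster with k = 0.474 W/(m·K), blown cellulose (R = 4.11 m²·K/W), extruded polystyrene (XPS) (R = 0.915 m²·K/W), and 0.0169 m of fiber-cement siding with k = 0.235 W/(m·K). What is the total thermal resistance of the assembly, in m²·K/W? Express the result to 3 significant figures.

5.12 m²·K/W

0.0105/0.474 = 0.02215
0.0169/0.235 = 0.07191
R_total = 0.02215 + 4.11 + 0.915 + 0.07191 = 5.119 m²·K/W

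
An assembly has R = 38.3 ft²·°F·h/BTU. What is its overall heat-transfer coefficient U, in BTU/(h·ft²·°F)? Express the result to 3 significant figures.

0.0261 BTU/(h·ft²·°F)

U = 1/R = 1/38.3 = 0.02611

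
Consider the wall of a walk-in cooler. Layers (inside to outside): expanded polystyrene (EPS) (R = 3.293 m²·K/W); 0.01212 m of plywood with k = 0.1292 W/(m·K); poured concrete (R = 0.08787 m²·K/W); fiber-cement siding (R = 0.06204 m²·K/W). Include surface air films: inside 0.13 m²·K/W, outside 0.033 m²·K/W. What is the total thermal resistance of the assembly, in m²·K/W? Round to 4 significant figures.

3.700 m²·K/W

0.01212/0.1292 = 0.093808
R_total = 0.13 + 3.293 + 0.093808 + 0.08787 + 0.06204 + 0.033 = 3.6997 m²·K/W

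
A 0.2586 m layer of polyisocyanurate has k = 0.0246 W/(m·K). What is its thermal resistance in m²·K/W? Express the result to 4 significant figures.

10.51 m²·K/W

R = L/k = 0.2586/0.0246 = 10.512 m²·K/W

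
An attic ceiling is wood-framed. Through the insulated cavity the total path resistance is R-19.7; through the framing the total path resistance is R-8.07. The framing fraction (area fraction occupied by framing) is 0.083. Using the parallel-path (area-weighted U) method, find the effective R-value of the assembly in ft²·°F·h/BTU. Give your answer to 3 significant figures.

17.6 ft²·°F·h/BTU

U_eff = 0.917/19.7 + 0.083/8.07 = 0.04655 + 0.01029 = 0.05683
R_eff = 1/U_eff = 17.6 ft²·°F·h/BTU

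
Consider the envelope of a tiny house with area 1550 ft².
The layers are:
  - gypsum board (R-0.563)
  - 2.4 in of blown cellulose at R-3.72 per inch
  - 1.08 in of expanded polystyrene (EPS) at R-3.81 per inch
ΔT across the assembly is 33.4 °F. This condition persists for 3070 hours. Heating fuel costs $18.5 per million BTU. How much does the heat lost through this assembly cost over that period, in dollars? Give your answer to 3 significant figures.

2.4 × 3.72 = 8.928
1.08 × 3.81 = 4.115
R_total = 0.563 + 8.928 + 4.115 = 13.61 ft²·°F·h/BTU
Q = 1550 × 33.4 / 13.61 = 3805 BTU/h
E = 3805 × 3070 = 11680000 BTU
Cost = 11680000/10⁶ × 18.5 = $216.1

216 dollars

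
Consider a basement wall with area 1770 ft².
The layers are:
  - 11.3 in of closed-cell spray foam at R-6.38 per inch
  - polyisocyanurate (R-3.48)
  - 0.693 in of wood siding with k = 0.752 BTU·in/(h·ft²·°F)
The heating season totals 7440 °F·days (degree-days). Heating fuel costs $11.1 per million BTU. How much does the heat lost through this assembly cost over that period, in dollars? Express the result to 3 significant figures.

45.9 dollars

11.3 × 6.38 = 72.09
0.693/0.752 = 0.9215
R_total = 72.09 + 3.48 + 0.9215 = 76.5 ft²·°F·h/BTU
E = A × HDD × 24 / R = 1770 × 7440 × 24 / 76.5 = 4132000 BTU
Cost = 4132000/10⁶ × 11.1 = $45.86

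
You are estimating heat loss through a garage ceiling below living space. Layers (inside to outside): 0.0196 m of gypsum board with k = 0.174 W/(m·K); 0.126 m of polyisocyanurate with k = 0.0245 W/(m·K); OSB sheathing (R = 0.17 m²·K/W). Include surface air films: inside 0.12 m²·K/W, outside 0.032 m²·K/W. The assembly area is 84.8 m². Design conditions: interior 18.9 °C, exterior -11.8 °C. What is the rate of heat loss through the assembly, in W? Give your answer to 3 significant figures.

467 W

0.0196/0.174 = 0.1126
0.126/0.0245 = 5.143
R_total = 0.12 + 0.1126 + 5.143 + 0.17 + 0.032 = 5.578 m²·K/W
Q = A·ΔT/R = 84.8 × (18.9 − (-11.8)) / 5.578 = 466.8 W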